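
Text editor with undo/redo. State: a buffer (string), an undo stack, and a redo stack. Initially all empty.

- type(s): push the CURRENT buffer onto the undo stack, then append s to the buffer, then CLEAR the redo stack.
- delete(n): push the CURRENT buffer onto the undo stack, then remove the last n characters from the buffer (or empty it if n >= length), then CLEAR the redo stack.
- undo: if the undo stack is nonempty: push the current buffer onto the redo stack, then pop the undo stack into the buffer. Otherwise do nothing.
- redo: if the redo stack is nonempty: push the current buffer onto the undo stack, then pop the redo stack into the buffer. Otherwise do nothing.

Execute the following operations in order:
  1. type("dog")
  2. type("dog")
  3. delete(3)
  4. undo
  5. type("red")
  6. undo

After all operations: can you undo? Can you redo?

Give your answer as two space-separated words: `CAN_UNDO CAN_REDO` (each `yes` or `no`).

Answer: yes yes

Derivation:
After op 1 (type): buf='dog' undo_depth=1 redo_depth=0
After op 2 (type): buf='dogdog' undo_depth=2 redo_depth=0
After op 3 (delete): buf='dog' undo_depth=3 redo_depth=0
After op 4 (undo): buf='dogdog' undo_depth=2 redo_depth=1
After op 5 (type): buf='dogdogred' undo_depth=3 redo_depth=0
After op 6 (undo): buf='dogdog' undo_depth=2 redo_depth=1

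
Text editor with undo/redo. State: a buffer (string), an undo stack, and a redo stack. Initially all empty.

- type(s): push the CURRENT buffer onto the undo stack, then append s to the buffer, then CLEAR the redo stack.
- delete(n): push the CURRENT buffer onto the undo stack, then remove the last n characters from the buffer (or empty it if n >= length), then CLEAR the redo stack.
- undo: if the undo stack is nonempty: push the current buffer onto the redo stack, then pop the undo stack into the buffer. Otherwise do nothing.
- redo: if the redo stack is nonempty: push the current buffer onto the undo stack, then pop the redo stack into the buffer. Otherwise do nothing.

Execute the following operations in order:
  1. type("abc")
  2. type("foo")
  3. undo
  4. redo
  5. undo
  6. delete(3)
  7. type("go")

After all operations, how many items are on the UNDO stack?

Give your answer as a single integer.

Answer: 3

Derivation:
After op 1 (type): buf='abc' undo_depth=1 redo_depth=0
After op 2 (type): buf='abcfoo' undo_depth=2 redo_depth=0
After op 3 (undo): buf='abc' undo_depth=1 redo_depth=1
After op 4 (redo): buf='abcfoo' undo_depth=2 redo_depth=0
After op 5 (undo): buf='abc' undo_depth=1 redo_depth=1
After op 6 (delete): buf='(empty)' undo_depth=2 redo_depth=0
After op 7 (type): buf='go' undo_depth=3 redo_depth=0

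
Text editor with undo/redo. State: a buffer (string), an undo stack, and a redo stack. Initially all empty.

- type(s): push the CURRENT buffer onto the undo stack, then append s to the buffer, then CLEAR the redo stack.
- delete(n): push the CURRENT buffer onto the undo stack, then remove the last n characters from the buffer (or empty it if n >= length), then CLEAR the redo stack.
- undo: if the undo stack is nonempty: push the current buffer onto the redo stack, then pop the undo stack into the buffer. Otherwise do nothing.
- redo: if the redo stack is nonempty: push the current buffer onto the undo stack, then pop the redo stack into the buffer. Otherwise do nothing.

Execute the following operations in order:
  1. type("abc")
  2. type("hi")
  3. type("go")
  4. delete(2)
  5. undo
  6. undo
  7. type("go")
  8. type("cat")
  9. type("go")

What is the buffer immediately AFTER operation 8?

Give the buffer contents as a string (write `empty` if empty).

Answer: abchigocat

Derivation:
After op 1 (type): buf='abc' undo_depth=1 redo_depth=0
After op 2 (type): buf='abchi' undo_depth=2 redo_depth=0
After op 3 (type): buf='abchigo' undo_depth=3 redo_depth=0
After op 4 (delete): buf='abchi' undo_depth=4 redo_depth=0
After op 5 (undo): buf='abchigo' undo_depth=3 redo_depth=1
After op 6 (undo): buf='abchi' undo_depth=2 redo_depth=2
After op 7 (type): buf='abchigo' undo_depth=3 redo_depth=0
After op 8 (type): buf='abchigocat' undo_depth=4 redo_depth=0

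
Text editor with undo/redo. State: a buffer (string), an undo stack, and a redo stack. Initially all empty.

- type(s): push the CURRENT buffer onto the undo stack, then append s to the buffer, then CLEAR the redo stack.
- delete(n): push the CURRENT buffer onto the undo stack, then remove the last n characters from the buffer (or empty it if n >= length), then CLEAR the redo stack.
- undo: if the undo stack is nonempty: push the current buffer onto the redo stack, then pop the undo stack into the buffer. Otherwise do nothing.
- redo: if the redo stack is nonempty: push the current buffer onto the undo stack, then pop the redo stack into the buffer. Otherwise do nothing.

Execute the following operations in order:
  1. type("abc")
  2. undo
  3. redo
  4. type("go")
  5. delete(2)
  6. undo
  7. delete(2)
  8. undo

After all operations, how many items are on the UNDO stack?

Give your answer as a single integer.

Answer: 2

Derivation:
After op 1 (type): buf='abc' undo_depth=1 redo_depth=0
After op 2 (undo): buf='(empty)' undo_depth=0 redo_depth=1
After op 3 (redo): buf='abc' undo_depth=1 redo_depth=0
After op 4 (type): buf='abcgo' undo_depth=2 redo_depth=0
After op 5 (delete): buf='abc' undo_depth=3 redo_depth=0
After op 6 (undo): buf='abcgo' undo_depth=2 redo_depth=1
After op 7 (delete): buf='abc' undo_depth=3 redo_depth=0
After op 8 (undo): buf='abcgo' undo_depth=2 redo_depth=1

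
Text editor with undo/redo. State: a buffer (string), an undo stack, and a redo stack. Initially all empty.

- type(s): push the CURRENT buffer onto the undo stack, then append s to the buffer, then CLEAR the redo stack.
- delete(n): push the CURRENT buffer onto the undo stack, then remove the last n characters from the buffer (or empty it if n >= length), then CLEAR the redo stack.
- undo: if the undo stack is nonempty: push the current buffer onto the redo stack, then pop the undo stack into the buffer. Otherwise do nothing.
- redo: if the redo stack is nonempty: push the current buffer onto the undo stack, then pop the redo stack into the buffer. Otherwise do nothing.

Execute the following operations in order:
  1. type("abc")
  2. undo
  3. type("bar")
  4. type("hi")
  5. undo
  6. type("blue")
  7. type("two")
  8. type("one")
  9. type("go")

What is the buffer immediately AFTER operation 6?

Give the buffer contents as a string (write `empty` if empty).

Answer: barblue

Derivation:
After op 1 (type): buf='abc' undo_depth=1 redo_depth=0
After op 2 (undo): buf='(empty)' undo_depth=0 redo_depth=1
After op 3 (type): buf='bar' undo_depth=1 redo_depth=0
After op 4 (type): buf='barhi' undo_depth=2 redo_depth=0
After op 5 (undo): buf='bar' undo_depth=1 redo_depth=1
After op 6 (type): buf='barblue' undo_depth=2 redo_depth=0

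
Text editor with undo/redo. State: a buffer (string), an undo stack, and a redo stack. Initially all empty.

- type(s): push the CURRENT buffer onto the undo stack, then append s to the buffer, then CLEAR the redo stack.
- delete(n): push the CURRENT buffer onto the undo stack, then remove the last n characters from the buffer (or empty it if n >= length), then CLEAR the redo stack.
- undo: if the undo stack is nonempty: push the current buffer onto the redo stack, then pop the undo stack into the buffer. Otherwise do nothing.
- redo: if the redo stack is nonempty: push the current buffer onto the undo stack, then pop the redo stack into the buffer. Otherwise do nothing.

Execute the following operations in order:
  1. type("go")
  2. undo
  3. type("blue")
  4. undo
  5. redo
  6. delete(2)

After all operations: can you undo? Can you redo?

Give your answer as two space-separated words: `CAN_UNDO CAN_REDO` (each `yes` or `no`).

Answer: yes no

Derivation:
After op 1 (type): buf='go' undo_depth=1 redo_depth=0
After op 2 (undo): buf='(empty)' undo_depth=0 redo_depth=1
After op 3 (type): buf='blue' undo_depth=1 redo_depth=0
After op 4 (undo): buf='(empty)' undo_depth=0 redo_depth=1
After op 5 (redo): buf='blue' undo_depth=1 redo_depth=0
After op 6 (delete): buf='bl' undo_depth=2 redo_depth=0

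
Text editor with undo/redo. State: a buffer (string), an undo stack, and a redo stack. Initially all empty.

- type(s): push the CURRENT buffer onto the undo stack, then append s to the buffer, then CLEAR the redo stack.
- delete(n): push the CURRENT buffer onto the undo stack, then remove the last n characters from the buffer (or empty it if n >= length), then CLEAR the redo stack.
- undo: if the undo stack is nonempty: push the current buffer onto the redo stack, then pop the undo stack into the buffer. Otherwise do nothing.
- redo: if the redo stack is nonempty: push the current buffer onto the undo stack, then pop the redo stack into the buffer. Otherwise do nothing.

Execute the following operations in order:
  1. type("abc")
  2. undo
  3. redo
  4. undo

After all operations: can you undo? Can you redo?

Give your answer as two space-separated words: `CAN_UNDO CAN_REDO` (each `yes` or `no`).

After op 1 (type): buf='abc' undo_depth=1 redo_depth=0
After op 2 (undo): buf='(empty)' undo_depth=0 redo_depth=1
After op 3 (redo): buf='abc' undo_depth=1 redo_depth=0
After op 4 (undo): buf='(empty)' undo_depth=0 redo_depth=1

Answer: no yes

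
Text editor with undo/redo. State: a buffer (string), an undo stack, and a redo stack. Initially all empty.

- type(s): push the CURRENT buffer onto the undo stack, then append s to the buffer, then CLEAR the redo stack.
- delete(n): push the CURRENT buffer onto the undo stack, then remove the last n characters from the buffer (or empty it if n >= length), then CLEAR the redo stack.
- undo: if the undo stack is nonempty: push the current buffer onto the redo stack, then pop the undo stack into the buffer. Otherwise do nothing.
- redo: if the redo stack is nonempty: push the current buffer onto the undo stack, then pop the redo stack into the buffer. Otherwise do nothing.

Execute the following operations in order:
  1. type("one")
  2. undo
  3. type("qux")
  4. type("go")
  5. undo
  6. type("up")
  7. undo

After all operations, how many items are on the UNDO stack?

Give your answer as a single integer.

Answer: 1

Derivation:
After op 1 (type): buf='one' undo_depth=1 redo_depth=0
After op 2 (undo): buf='(empty)' undo_depth=0 redo_depth=1
After op 3 (type): buf='qux' undo_depth=1 redo_depth=0
After op 4 (type): buf='quxgo' undo_depth=2 redo_depth=0
After op 5 (undo): buf='qux' undo_depth=1 redo_depth=1
After op 6 (type): buf='quxup' undo_depth=2 redo_depth=0
After op 7 (undo): buf='qux' undo_depth=1 redo_depth=1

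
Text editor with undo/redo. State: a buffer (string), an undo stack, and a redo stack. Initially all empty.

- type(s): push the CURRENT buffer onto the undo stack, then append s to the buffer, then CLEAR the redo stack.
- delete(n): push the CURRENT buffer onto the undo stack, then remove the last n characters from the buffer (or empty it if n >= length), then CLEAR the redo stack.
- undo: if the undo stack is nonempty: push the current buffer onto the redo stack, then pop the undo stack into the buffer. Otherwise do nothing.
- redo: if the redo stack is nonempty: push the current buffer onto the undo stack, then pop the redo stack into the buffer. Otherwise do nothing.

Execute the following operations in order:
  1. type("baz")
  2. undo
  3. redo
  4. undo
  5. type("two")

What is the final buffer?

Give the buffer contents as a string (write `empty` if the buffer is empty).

After op 1 (type): buf='baz' undo_depth=1 redo_depth=0
After op 2 (undo): buf='(empty)' undo_depth=0 redo_depth=1
After op 3 (redo): buf='baz' undo_depth=1 redo_depth=0
After op 4 (undo): buf='(empty)' undo_depth=0 redo_depth=1
After op 5 (type): buf='two' undo_depth=1 redo_depth=0

Answer: two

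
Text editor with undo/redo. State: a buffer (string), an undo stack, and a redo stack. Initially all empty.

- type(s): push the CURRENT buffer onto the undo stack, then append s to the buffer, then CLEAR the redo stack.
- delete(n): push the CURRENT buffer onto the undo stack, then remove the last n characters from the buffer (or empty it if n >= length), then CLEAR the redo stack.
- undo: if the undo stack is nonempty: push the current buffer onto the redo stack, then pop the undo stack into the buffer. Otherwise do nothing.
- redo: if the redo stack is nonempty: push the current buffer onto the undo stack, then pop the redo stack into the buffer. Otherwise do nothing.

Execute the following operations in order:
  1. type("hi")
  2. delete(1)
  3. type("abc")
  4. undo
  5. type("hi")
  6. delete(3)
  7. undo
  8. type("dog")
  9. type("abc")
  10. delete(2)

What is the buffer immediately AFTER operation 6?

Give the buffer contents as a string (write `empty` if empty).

Answer: empty

Derivation:
After op 1 (type): buf='hi' undo_depth=1 redo_depth=0
After op 2 (delete): buf='h' undo_depth=2 redo_depth=0
After op 3 (type): buf='habc' undo_depth=3 redo_depth=0
After op 4 (undo): buf='h' undo_depth=2 redo_depth=1
After op 5 (type): buf='hhi' undo_depth=3 redo_depth=0
After op 6 (delete): buf='(empty)' undo_depth=4 redo_depth=0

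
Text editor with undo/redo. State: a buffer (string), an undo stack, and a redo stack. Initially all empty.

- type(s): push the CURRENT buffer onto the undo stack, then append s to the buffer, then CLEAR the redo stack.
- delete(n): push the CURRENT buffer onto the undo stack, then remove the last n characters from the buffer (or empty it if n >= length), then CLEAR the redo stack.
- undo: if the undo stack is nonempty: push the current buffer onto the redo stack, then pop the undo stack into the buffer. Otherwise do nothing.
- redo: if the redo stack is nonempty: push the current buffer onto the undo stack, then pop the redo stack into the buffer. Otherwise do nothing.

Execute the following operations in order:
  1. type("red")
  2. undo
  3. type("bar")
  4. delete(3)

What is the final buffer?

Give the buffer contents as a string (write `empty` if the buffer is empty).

After op 1 (type): buf='red' undo_depth=1 redo_depth=0
After op 2 (undo): buf='(empty)' undo_depth=0 redo_depth=1
After op 3 (type): buf='bar' undo_depth=1 redo_depth=0
After op 4 (delete): buf='(empty)' undo_depth=2 redo_depth=0

Answer: empty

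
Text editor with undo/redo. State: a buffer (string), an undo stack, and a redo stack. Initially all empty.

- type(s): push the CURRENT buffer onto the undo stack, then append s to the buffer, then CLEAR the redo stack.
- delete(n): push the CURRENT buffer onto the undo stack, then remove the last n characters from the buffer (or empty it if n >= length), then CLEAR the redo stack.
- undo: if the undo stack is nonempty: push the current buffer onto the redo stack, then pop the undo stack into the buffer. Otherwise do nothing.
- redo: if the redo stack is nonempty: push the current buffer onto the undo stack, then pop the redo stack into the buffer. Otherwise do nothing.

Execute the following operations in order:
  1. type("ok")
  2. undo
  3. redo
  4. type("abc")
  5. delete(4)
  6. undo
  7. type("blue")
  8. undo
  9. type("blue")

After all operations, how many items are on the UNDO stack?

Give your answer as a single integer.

Answer: 3

Derivation:
After op 1 (type): buf='ok' undo_depth=1 redo_depth=0
After op 2 (undo): buf='(empty)' undo_depth=0 redo_depth=1
After op 3 (redo): buf='ok' undo_depth=1 redo_depth=0
After op 4 (type): buf='okabc' undo_depth=2 redo_depth=0
After op 5 (delete): buf='o' undo_depth=3 redo_depth=0
After op 6 (undo): buf='okabc' undo_depth=2 redo_depth=1
After op 7 (type): buf='okabcblue' undo_depth=3 redo_depth=0
After op 8 (undo): buf='okabc' undo_depth=2 redo_depth=1
After op 9 (type): buf='okabcblue' undo_depth=3 redo_depth=0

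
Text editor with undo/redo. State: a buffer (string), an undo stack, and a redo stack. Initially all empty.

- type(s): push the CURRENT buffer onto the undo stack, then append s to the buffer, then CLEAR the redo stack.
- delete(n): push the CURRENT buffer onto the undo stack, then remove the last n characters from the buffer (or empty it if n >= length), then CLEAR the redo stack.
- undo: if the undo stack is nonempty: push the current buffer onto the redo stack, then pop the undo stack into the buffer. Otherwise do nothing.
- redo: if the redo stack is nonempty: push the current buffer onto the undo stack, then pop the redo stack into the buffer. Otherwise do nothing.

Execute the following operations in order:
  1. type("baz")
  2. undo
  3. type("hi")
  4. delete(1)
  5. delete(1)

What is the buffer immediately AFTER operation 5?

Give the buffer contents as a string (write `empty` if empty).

Answer: empty

Derivation:
After op 1 (type): buf='baz' undo_depth=1 redo_depth=0
After op 2 (undo): buf='(empty)' undo_depth=0 redo_depth=1
After op 3 (type): buf='hi' undo_depth=1 redo_depth=0
After op 4 (delete): buf='h' undo_depth=2 redo_depth=0
After op 5 (delete): buf='(empty)' undo_depth=3 redo_depth=0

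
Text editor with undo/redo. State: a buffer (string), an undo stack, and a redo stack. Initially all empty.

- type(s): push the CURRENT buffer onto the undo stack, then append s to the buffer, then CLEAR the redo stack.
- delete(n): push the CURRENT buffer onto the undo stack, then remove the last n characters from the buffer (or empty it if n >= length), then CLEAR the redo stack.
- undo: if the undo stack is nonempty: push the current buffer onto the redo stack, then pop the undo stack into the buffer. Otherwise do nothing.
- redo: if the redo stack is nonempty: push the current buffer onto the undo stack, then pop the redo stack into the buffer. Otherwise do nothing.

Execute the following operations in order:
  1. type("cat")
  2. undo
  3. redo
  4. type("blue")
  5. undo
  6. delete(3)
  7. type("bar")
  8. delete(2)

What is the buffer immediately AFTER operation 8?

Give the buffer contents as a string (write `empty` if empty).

After op 1 (type): buf='cat' undo_depth=1 redo_depth=0
After op 2 (undo): buf='(empty)' undo_depth=0 redo_depth=1
After op 3 (redo): buf='cat' undo_depth=1 redo_depth=0
After op 4 (type): buf='catblue' undo_depth=2 redo_depth=0
After op 5 (undo): buf='cat' undo_depth=1 redo_depth=1
After op 6 (delete): buf='(empty)' undo_depth=2 redo_depth=0
After op 7 (type): buf='bar' undo_depth=3 redo_depth=0
After op 8 (delete): buf='b' undo_depth=4 redo_depth=0

Answer: b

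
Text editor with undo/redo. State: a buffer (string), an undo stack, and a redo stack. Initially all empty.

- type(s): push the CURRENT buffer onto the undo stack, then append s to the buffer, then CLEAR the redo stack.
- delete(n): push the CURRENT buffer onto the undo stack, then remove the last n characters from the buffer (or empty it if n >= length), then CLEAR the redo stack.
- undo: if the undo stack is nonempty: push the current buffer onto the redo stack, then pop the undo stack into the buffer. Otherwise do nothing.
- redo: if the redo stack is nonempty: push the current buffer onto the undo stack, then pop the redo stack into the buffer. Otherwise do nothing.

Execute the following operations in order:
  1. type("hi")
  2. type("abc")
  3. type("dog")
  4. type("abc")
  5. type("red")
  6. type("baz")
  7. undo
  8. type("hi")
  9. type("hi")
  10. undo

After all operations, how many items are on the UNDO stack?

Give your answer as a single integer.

Answer: 6

Derivation:
After op 1 (type): buf='hi' undo_depth=1 redo_depth=0
After op 2 (type): buf='hiabc' undo_depth=2 redo_depth=0
After op 3 (type): buf='hiabcdog' undo_depth=3 redo_depth=0
After op 4 (type): buf='hiabcdogabc' undo_depth=4 redo_depth=0
After op 5 (type): buf='hiabcdogabcred' undo_depth=5 redo_depth=0
After op 6 (type): buf='hiabcdogabcredbaz' undo_depth=6 redo_depth=0
After op 7 (undo): buf='hiabcdogabcred' undo_depth=5 redo_depth=1
After op 8 (type): buf='hiabcdogabcredhi' undo_depth=6 redo_depth=0
After op 9 (type): buf='hiabcdogabcredhihi' undo_depth=7 redo_depth=0
After op 10 (undo): buf='hiabcdogabcredhi' undo_depth=6 redo_depth=1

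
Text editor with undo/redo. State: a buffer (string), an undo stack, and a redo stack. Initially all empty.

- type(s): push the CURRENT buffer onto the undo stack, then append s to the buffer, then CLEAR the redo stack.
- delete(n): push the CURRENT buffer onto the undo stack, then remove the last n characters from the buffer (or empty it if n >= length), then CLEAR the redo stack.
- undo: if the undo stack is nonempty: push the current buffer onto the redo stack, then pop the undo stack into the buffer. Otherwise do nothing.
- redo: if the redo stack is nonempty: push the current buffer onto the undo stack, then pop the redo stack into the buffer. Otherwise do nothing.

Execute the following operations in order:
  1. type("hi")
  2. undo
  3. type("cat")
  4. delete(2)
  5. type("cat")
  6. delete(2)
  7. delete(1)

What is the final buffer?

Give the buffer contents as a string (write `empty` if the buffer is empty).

Answer: c

Derivation:
After op 1 (type): buf='hi' undo_depth=1 redo_depth=0
After op 2 (undo): buf='(empty)' undo_depth=0 redo_depth=1
After op 3 (type): buf='cat' undo_depth=1 redo_depth=0
After op 4 (delete): buf='c' undo_depth=2 redo_depth=0
After op 5 (type): buf='ccat' undo_depth=3 redo_depth=0
After op 6 (delete): buf='cc' undo_depth=4 redo_depth=0
After op 7 (delete): buf='c' undo_depth=5 redo_depth=0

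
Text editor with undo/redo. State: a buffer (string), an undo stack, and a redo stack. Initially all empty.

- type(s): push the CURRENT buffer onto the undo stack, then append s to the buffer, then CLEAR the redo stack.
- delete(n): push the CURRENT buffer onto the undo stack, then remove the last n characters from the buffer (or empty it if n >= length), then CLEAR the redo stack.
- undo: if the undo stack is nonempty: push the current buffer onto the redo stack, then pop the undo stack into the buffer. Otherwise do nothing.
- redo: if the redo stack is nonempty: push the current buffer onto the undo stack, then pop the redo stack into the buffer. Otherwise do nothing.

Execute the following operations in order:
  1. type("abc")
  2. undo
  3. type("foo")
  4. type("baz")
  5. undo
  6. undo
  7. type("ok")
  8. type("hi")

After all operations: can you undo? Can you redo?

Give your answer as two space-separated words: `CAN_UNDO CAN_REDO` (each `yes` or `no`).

After op 1 (type): buf='abc' undo_depth=1 redo_depth=0
After op 2 (undo): buf='(empty)' undo_depth=0 redo_depth=1
After op 3 (type): buf='foo' undo_depth=1 redo_depth=0
After op 4 (type): buf='foobaz' undo_depth=2 redo_depth=0
After op 5 (undo): buf='foo' undo_depth=1 redo_depth=1
After op 6 (undo): buf='(empty)' undo_depth=0 redo_depth=2
After op 7 (type): buf='ok' undo_depth=1 redo_depth=0
After op 8 (type): buf='okhi' undo_depth=2 redo_depth=0

Answer: yes no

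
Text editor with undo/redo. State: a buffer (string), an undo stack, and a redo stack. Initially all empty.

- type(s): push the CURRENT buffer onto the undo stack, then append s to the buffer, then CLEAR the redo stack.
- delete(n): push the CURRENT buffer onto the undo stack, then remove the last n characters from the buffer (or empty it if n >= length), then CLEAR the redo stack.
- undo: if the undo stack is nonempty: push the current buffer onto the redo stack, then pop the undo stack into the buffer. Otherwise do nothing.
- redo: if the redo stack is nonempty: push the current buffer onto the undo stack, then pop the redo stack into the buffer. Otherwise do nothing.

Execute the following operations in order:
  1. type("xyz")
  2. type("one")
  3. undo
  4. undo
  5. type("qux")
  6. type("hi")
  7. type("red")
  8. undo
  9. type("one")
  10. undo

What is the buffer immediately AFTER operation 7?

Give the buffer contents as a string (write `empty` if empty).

Answer: quxhired

Derivation:
After op 1 (type): buf='xyz' undo_depth=1 redo_depth=0
After op 2 (type): buf='xyzone' undo_depth=2 redo_depth=0
After op 3 (undo): buf='xyz' undo_depth=1 redo_depth=1
After op 4 (undo): buf='(empty)' undo_depth=0 redo_depth=2
After op 5 (type): buf='qux' undo_depth=1 redo_depth=0
After op 6 (type): buf='quxhi' undo_depth=2 redo_depth=0
After op 7 (type): buf='quxhired' undo_depth=3 redo_depth=0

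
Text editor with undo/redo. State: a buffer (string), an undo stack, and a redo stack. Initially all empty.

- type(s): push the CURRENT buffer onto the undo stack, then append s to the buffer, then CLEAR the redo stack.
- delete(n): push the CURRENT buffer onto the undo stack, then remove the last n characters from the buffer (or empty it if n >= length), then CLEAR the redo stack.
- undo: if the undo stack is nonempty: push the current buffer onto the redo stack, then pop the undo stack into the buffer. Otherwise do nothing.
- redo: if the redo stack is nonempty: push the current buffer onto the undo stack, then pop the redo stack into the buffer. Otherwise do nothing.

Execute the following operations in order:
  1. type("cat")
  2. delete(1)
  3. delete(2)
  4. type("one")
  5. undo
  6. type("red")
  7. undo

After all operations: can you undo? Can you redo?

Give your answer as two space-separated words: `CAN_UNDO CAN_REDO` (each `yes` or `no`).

Answer: yes yes

Derivation:
After op 1 (type): buf='cat' undo_depth=1 redo_depth=0
After op 2 (delete): buf='ca' undo_depth=2 redo_depth=0
After op 3 (delete): buf='(empty)' undo_depth=3 redo_depth=0
After op 4 (type): buf='one' undo_depth=4 redo_depth=0
After op 5 (undo): buf='(empty)' undo_depth=3 redo_depth=1
After op 6 (type): buf='red' undo_depth=4 redo_depth=0
After op 7 (undo): buf='(empty)' undo_depth=3 redo_depth=1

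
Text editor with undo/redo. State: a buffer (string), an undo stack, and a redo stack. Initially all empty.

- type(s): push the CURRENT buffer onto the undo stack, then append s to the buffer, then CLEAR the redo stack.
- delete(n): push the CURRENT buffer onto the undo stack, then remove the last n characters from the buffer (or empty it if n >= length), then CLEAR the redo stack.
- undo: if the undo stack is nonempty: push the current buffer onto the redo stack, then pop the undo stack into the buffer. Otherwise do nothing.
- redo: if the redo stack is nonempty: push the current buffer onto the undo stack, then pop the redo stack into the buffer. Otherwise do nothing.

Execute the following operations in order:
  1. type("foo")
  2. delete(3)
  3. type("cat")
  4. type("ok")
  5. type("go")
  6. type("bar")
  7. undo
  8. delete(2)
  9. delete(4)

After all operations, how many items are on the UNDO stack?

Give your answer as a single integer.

Answer: 7

Derivation:
After op 1 (type): buf='foo' undo_depth=1 redo_depth=0
After op 2 (delete): buf='(empty)' undo_depth=2 redo_depth=0
After op 3 (type): buf='cat' undo_depth=3 redo_depth=0
After op 4 (type): buf='catok' undo_depth=4 redo_depth=0
After op 5 (type): buf='catokgo' undo_depth=5 redo_depth=0
After op 6 (type): buf='catokgobar' undo_depth=6 redo_depth=0
After op 7 (undo): buf='catokgo' undo_depth=5 redo_depth=1
After op 8 (delete): buf='catok' undo_depth=6 redo_depth=0
After op 9 (delete): buf='c' undo_depth=7 redo_depth=0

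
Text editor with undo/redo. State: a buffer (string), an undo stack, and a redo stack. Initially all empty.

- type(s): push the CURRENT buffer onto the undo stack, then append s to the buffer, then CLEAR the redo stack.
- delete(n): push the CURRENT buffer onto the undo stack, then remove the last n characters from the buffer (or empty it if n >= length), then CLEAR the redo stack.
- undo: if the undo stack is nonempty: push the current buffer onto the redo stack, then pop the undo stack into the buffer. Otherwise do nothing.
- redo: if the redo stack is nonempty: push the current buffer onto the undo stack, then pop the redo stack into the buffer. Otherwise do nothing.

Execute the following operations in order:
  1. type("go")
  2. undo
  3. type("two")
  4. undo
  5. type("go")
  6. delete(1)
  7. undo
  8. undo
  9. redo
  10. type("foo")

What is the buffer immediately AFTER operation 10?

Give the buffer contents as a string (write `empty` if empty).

After op 1 (type): buf='go' undo_depth=1 redo_depth=0
After op 2 (undo): buf='(empty)' undo_depth=0 redo_depth=1
After op 3 (type): buf='two' undo_depth=1 redo_depth=0
After op 4 (undo): buf='(empty)' undo_depth=0 redo_depth=1
After op 5 (type): buf='go' undo_depth=1 redo_depth=0
After op 6 (delete): buf='g' undo_depth=2 redo_depth=0
After op 7 (undo): buf='go' undo_depth=1 redo_depth=1
After op 8 (undo): buf='(empty)' undo_depth=0 redo_depth=2
After op 9 (redo): buf='go' undo_depth=1 redo_depth=1
After op 10 (type): buf='gofoo' undo_depth=2 redo_depth=0

Answer: gofoo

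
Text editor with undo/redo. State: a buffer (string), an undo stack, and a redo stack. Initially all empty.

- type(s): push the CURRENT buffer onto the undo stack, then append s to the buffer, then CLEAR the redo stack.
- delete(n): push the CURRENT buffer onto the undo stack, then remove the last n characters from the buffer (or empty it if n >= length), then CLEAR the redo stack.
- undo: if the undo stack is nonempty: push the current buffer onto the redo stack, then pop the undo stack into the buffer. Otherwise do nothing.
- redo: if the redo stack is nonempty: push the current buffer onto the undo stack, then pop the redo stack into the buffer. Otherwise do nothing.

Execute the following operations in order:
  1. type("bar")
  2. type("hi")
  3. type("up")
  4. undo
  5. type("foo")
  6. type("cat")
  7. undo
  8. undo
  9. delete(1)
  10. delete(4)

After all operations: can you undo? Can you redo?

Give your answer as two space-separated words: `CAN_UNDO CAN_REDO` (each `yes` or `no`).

Answer: yes no

Derivation:
After op 1 (type): buf='bar' undo_depth=1 redo_depth=0
After op 2 (type): buf='barhi' undo_depth=2 redo_depth=0
After op 3 (type): buf='barhiup' undo_depth=3 redo_depth=0
After op 4 (undo): buf='barhi' undo_depth=2 redo_depth=1
After op 5 (type): buf='barhifoo' undo_depth=3 redo_depth=0
After op 6 (type): buf='barhifoocat' undo_depth=4 redo_depth=0
After op 7 (undo): buf='barhifoo' undo_depth=3 redo_depth=1
After op 8 (undo): buf='barhi' undo_depth=2 redo_depth=2
After op 9 (delete): buf='barh' undo_depth=3 redo_depth=0
After op 10 (delete): buf='(empty)' undo_depth=4 redo_depth=0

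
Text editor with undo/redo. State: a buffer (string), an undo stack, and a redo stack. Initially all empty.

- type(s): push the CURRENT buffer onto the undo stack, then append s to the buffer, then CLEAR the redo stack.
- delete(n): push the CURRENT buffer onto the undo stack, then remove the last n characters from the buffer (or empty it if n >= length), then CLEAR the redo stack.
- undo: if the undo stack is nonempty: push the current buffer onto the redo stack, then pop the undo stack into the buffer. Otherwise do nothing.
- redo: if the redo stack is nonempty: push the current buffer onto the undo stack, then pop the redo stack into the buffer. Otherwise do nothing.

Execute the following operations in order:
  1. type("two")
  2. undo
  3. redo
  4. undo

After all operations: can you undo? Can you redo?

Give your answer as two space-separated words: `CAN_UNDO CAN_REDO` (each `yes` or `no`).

Answer: no yes

Derivation:
After op 1 (type): buf='two' undo_depth=1 redo_depth=0
After op 2 (undo): buf='(empty)' undo_depth=0 redo_depth=1
After op 3 (redo): buf='two' undo_depth=1 redo_depth=0
After op 4 (undo): buf='(empty)' undo_depth=0 redo_depth=1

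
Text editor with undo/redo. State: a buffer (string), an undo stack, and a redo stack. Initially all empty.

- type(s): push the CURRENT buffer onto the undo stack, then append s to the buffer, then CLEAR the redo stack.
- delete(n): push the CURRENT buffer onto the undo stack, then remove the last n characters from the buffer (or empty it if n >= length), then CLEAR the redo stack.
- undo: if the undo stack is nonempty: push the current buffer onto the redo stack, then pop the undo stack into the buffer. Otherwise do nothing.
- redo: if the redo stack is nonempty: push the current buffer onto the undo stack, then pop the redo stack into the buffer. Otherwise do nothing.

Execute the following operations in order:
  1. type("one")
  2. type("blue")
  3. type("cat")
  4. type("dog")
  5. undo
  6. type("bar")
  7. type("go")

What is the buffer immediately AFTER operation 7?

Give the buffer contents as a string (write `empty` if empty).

After op 1 (type): buf='one' undo_depth=1 redo_depth=0
After op 2 (type): buf='oneblue' undo_depth=2 redo_depth=0
After op 3 (type): buf='onebluecat' undo_depth=3 redo_depth=0
After op 4 (type): buf='onebluecatdog' undo_depth=4 redo_depth=0
After op 5 (undo): buf='onebluecat' undo_depth=3 redo_depth=1
After op 6 (type): buf='onebluecatbar' undo_depth=4 redo_depth=0
After op 7 (type): buf='onebluecatbargo' undo_depth=5 redo_depth=0

Answer: onebluecatbargo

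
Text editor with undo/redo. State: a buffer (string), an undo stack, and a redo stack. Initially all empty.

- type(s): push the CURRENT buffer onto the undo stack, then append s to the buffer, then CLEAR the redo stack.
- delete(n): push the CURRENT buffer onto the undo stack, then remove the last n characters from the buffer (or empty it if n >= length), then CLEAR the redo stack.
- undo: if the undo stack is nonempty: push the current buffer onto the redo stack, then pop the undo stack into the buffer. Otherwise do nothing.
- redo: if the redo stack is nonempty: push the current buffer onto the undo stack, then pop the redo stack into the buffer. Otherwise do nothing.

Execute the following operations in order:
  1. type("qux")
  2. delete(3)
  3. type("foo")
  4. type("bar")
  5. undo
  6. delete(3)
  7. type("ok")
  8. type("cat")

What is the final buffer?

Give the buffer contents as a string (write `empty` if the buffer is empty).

After op 1 (type): buf='qux' undo_depth=1 redo_depth=0
After op 2 (delete): buf='(empty)' undo_depth=2 redo_depth=0
After op 3 (type): buf='foo' undo_depth=3 redo_depth=0
After op 4 (type): buf='foobar' undo_depth=4 redo_depth=0
After op 5 (undo): buf='foo' undo_depth=3 redo_depth=1
After op 6 (delete): buf='(empty)' undo_depth=4 redo_depth=0
After op 7 (type): buf='ok' undo_depth=5 redo_depth=0
After op 8 (type): buf='okcat' undo_depth=6 redo_depth=0

Answer: okcat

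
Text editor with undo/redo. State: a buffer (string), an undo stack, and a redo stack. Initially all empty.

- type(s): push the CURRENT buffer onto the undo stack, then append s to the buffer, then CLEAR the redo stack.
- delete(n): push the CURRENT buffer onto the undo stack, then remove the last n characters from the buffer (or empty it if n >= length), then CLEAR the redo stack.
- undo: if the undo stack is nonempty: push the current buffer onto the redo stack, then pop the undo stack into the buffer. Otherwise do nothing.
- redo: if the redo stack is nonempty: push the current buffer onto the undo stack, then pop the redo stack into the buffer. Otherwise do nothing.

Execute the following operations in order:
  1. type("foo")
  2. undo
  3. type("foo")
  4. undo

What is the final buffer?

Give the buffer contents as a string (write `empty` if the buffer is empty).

After op 1 (type): buf='foo' undo_depth=1 redo_depth=0
After op 2 (undo): buf='(empty)' undo_depth=0 redo_depth=1
After op 3 (type): buf='foo' undo_depth=1 redo_depth=0
After op 4 (undo): buf='(empty)' undo_depth=0 redo_depth=1

Answer: empty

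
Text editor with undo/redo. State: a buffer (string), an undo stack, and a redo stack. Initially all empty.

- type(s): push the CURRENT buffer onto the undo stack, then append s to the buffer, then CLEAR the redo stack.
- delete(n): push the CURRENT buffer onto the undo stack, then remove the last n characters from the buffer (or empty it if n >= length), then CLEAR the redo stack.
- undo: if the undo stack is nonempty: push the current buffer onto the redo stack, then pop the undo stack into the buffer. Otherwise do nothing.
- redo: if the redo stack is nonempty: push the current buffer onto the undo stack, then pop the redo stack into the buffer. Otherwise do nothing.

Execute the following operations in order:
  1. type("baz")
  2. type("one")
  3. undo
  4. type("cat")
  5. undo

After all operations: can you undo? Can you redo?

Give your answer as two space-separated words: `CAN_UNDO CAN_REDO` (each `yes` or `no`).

After op 1 (type): buf='baz' undo_depth=1 redo_depth=0
After op 2 (type): buf='bazone' undo_depth=2 redo_depth=0
After op 3 (undo): buf='baz' undo_depth=1 redo_depth=1
After op 4 (type): buf='bazcat' undo_depth=2 redo_depth=0
After op 5 (undo): buf='baz' undo_depth=1 redo_depth=1

Answer: yes yes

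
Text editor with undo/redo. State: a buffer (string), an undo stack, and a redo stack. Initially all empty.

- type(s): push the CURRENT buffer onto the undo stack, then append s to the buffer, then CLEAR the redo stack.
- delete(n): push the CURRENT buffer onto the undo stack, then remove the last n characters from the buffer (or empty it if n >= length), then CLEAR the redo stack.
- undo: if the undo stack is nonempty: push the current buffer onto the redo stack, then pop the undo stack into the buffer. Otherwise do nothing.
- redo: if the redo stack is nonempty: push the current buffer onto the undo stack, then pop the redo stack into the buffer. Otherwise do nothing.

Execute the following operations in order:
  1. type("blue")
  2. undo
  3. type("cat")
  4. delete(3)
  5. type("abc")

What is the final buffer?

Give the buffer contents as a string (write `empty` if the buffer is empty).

After op 1 (type): buf='blue' undo_depth=1 redo_depth=0
After op 2 (undo): buf='(empty)' undo_depth=0 redo_depth=1
After op 3 (type): buf='cat' undo_depth=1 redo_depth=0
After op 4 (delete): buf='(empty)' undo_depth=2 redo_depth=0
After op 5 (type): buf='abc' undo_depth=3 redo_depth=0

Answer: abc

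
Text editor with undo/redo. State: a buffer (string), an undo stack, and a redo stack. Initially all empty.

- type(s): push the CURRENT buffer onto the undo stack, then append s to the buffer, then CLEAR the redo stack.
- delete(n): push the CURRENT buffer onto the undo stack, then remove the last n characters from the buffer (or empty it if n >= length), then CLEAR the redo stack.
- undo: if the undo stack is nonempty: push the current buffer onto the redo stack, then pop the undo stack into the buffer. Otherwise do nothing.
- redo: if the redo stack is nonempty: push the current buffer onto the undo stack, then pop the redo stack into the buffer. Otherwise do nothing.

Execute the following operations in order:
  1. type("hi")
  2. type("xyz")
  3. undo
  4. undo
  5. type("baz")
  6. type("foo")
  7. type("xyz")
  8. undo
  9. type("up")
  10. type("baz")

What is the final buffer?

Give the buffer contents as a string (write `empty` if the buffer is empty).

Answer: bazfooupbaz

Derivation:
After op 1 (type): buf='hi' undo_depth=1 redo_depth=0
After op 2 (type): buf='hixyz' undo_depth=2 redo_depth=0
After op 3 (undo): buf='hi' undo_depth=1 redo_depth=1
After op 4 (undo): buf='(empty)' undo_depth=0 redo_depth=2
After op 5 (type): buf='baz' undo_depth=1 redo_depth=0
After op 6 (type): buf='bazfoo' undo_depth=2 redo_depth=0
After op 7 (type): buf='bazfooxyz' undo_depth=3 redo_depth=0
After op 8 (undo): buf='bazfoo' undo_depth=2 redo_depth=1
After op 9 (type): buf='bazfooup' undo_depth=3 redo_depth=0
After op 10 (type): buf='bazfooupbaz' undo_depth=4 redo_depth=0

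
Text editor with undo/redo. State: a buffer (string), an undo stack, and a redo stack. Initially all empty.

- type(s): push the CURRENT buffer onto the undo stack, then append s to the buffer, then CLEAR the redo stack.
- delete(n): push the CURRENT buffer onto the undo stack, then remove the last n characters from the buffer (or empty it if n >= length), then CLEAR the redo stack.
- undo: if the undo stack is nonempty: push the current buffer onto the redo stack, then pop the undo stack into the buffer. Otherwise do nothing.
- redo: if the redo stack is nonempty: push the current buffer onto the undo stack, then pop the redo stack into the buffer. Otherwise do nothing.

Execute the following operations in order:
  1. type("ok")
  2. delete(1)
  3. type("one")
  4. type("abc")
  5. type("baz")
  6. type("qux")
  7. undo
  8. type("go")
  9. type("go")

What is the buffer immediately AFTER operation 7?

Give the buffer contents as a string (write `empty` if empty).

After op 1 (type): buf='ok' undo_depth=1 redo_depth=0
After op 2 (delete): buf='o' undo_depth=2 redo_depth=0
After op 3 (type): buf='oone' undo_depth=3 redo_depth=0
After op 4 (type): buf='ooneabc' undo_depth=4 redo_depth=0
After op 5 (type): buf='ooneabcbaz' undo_depth=5 redo_depth=0
After op 6 (type): buf='ooneabcbazqux' undo_depth=6 redo_depth=0
After op 7 (undo): buf='ooneabcbaz' undo_depth=5 redo_depth=1

Answer: ooneabcbaz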